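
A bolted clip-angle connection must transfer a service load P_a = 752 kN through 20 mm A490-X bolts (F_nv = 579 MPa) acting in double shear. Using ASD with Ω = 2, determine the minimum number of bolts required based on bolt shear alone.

5 bolts

A_b = π·20²/4 = 314.2 mm².
Per-bolt allowable strength R_n/Ω = 579 × 314.2 × 2 / 1000 / 2 = 181.9 kN.
n ≥ 752 / 181.9 = 4.134 → use 5 bolts.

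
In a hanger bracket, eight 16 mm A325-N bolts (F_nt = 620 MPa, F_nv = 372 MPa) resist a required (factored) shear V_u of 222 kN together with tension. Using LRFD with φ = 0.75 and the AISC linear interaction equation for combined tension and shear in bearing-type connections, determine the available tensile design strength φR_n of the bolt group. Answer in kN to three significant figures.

602 kN

A_b = π·16²/4 = 201.1 mm²; f_rv = 222 × 1000 / (8 × 201.1) = 138 MPa.
F'_nt = 1.3 F_nt − (F_nt / φF_nv) f_rv = 1.3·620 − (620/(0.75·372))·138 = 499.3 MPa, capped at F_nt → F'_nt = 499.3 MPa.
R_n = F'_nt · A_b · n = 499.3 × 201.1 × 8 / 1000 = 803.1 kN.
Design strength φR_n = 0.75 × 803.1 = 602 kN.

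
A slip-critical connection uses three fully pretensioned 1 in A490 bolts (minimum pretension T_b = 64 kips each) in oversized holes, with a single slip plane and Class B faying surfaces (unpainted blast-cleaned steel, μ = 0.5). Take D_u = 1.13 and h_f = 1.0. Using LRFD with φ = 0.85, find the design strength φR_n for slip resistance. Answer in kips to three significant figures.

92.2 kips

R_n = μ · D_u · h_f · T_b · n_s · n_b = 0.5 × 1.13 × 1.0 × 64 × 1 × 3 = 108.5 kips.
Design strength φR_n = 0.85 × 108.5 = 92.2 kips.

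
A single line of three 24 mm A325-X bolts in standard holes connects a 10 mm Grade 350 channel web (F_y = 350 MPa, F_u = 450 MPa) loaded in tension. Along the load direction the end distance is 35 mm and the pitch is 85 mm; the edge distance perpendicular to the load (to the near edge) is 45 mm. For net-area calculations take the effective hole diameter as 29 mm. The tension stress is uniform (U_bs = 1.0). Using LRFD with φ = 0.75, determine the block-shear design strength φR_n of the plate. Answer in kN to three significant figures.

371 kN

Shear plane L_v = 35 + 2·85 = 205 mm; A_gv = 205 × 10 = 2050 mm².
A_nv = (205 − 2.5·29) × 10 = 1325 mm².
A_nt = (45 − 0.5·29) × 10 = 305 mm².
0.6 F_u A_nv = 357.8 kN; 0.6 F_y A_gv = 430.5 kN → shear rupture governs the shear term.
R_n = 357.8 + 1.0 × 450 × 305 / 1000 = 495 kN.
Design strength φR_n = 0.75 × 495 = 371 kN.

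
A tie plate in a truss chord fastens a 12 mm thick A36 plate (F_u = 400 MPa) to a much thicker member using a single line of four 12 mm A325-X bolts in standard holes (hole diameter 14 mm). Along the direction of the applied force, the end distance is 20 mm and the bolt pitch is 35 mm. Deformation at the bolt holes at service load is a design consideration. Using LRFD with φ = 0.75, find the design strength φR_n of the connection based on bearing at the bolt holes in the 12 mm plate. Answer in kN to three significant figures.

Per bolt r_n = 1.2 l_c t F_u ≤ 2.4 d t F_u; upper limit = 2.4 × 12 × 12 × 400 / 1000 = 138.2 kN.
Edge bolt: l_c = 20 − 14/2 = 13 mm → 1.2 × 13 × 12 × 400 / 1000 = 74.88 → r_n = 74.88 kN.
Interior bolts: l_c = 35 − 14 = 21 mm → 1.2 × 21 × 12 × 400 / 1000 = 121 → r_n = 121 kN.
R_n = 1 × 74.88 + 3 × 121 = 437.8 kN.
Design strength φR_n = 0.75 × 437.8 = 328 kN.

328 kN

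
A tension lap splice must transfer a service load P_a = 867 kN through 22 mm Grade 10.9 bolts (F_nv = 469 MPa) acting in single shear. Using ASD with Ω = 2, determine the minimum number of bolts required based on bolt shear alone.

10 bolts

A_b = π·22²/4 = 380.1 mm².
Per-bolt allowable strength R_n/Ω = 469 × 380.1 × 1 / 1000 / 2 = 89.14 kN.
n ≥ 867 / 89.14 = 9.726 → use 10 bolts.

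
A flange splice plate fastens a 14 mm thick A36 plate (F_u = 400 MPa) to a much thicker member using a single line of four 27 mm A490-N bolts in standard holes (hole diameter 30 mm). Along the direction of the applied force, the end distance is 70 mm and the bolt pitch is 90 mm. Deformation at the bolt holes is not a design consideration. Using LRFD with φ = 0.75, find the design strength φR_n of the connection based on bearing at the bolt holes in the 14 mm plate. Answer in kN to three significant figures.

Per bolt r_n = 1.5 l_c t F_u ≤ 3.0 d t F_u; upper limit = 3.0 × 27 × 14 × 400 / 1000 = 453.6 kN.
Edge bolt: l_c = 70 − 30/2 = 55 mm → 1.5 × 55 × 14 × 400 / 1000 = 462 → r_n = 453.6 kN.
Interior bolts: l_c = 90 − 30 = 60 mm → 1.5 × 60 × 14 × 400 / 1000 = 504 → r_n = 453.6 kN.
R_n = 1 × 453.6 + 3 × 453.6 = 1814 kN.
Design strength φR_n = 0.75 × 1814 = 1360 kN.

1360 kN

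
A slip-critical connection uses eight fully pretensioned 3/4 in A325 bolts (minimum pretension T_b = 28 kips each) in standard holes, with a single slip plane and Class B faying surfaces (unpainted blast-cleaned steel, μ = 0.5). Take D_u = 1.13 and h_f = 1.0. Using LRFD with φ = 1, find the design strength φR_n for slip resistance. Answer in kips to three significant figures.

R_n = μ · D_u · h_f · T_b · n_s · n_b = 0.5 × 1.13 × 1.0 × 28 × 1 × 8 = 126.6 kips.
Design strength φR_n = 1 × 126.6 = 127 kips.

127 kips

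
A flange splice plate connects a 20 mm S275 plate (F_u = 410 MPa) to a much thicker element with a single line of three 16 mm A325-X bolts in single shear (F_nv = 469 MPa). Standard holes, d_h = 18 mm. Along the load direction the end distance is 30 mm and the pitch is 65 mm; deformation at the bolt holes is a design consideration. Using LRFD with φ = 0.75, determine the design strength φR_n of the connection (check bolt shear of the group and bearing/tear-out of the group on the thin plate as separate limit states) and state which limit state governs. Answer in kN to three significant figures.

Bolt shear: A_b = π·16²/4 = 201.1 mm²; R_n = 469 × 201.1 × 3 × 1 / 1000 = 282.9 kN → 0.75 × 282.9 = 212 kN.
Bearing (1.2 l_c t F_u ≤ 2.4 d t F_u): upper limit = 2.4·16·20·410 / 1000 = 314.9 kN.
  Edge l_c = 30 − 18/2 = 21 → r_n = 206.6 kN; interior l_c = 65 − 18 = 47 → r_n = 314.9 kN.
  R_n,bearing = 1·206.6 + 2·314.9 = 836.4 kN → 0.75 × 836.4 = 627 kN.
Bolt shear governs: 212 kN.

212 kN (bolt shear governs)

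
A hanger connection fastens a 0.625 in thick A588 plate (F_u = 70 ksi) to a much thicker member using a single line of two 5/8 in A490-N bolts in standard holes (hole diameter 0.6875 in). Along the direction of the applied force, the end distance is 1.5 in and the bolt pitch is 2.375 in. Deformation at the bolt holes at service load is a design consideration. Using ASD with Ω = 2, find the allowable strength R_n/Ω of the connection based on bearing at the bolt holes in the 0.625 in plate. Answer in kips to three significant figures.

Per bolt r_n = 1.2 l_c t F_u ≤ 2.4 d t F_u; upper limit = 2.4 × 0.625 × 0.625 × 70 = 65.62 kips.
Edge bolt: l_c = 1.5 − 0.6875/2 = 1.156 in → 1.2 × 1.156 × 0.625 × 70 = 60.7 → r_n = 60.7 kips.
Interior bolts: l_c = 2.375 − 0.6875 = 1.688 in → 1.2 × 1.688 × 0.625 × 70 = 88.59 → r_n = 65.62 kips.
R_n = 1 × 60.7 + 1 × 65.62 = 126.3 kips.
Allowable strength R_n/Ω = 126.3 / 2 = 63.2 kips.

63.2 kips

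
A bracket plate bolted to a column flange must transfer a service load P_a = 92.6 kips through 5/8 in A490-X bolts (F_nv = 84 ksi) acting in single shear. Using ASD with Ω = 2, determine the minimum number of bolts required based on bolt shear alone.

A_b = π·0.625²/4 = 0.3068 in².
Per-bolt allowable strength R_n/Ω = 84 × 0.3068 × 1 / 2 = 12.89 kips.
n ≥ 92.6 / 12.89 = 7.186 → use 8 bolts.

8 bolts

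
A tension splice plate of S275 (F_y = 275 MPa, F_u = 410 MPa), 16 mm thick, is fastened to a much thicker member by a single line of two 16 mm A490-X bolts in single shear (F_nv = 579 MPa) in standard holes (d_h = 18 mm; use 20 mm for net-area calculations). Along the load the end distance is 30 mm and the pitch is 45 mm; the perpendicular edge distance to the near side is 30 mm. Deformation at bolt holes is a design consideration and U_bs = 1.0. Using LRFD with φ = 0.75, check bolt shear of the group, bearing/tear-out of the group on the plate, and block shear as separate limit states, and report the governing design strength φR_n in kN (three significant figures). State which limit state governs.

175 kN (bolt shear governs)

Bolt shear: A_b = π·16²/4 = 201.1 mm²; R_n = 579 × 201.1 × 2 × 1 / 1000 = 232.8 kN → 0.75 × 232.8 = 175 kN.
Bearing: edge l_c = 21, r_n = 165.3 kN; interior l_c = 27, r_n = 212.5 kN; R_n = 165.3 + 1·212.5 = 377.9 kN → 283 kN.
Block shear: A_gv = 1200, A_nv = 720, A_nt = 320 mm²; R_n = min(0.6F_uA_nv, 0.6F_yA_gv) + U_bs·F_u·A_nt = 308.3 kN → 231 kN.
Bolt shear governs: 175 kN.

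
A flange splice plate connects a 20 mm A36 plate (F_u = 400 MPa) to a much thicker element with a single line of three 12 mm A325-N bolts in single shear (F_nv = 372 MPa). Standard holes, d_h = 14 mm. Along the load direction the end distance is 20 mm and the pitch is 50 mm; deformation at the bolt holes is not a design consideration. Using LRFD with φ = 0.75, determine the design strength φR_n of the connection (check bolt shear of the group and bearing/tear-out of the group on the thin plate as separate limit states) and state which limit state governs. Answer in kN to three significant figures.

94.7 kN (bolt shear governs)

Bolt shear: A_b = π·12²/4 = 113.1 mm²; R_n = 372 × 113.1 × 3 × 1 / 1000 = 126.2 kN → 0.75 × 126.2 = 94.7 kN.
Bearing (1.5 l_c t F_u ≤ 3.0 d t F_u): upper limit = 3.0·12·20·400 / 1000 = 288 kN.
  Edge l_c = 20 − 14/2 = 13 → r_n = 156 kN; interior l_c = 50 − 14 = 36 → r_n = 288 kN.
  R_n,bearing = 1·156 + 2·288 = 732 kN → 0.75 × 732 = 549 kN.
Bolt shear governs: 94.7 kN.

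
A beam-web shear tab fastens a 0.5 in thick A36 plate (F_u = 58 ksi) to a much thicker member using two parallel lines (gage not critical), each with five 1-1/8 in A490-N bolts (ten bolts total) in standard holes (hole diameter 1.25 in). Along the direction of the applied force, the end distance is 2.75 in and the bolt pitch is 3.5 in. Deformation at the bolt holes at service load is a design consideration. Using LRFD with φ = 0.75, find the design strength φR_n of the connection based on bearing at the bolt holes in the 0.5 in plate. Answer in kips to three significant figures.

Per bolt r_n = 1.2 l_c t F_u ≤ 2.4 d t F_u; upper limit = 2.4 × 1.125 × 0.5 × 58 = 78.3 kips.
Edge bolt: l_c = 2.75 − 1.25/2 = 2.125 in → 1.2 × 2.125 × 0.5 × 58 = 73.95 → r_n = 73.95 kips.
Interior bolts: l_c = 3.5 − 1.25 = 2.25 in → 1.2 × 2.25 × 0.5 × 58 = 78.3 → r_n = 78.3 kips.
R_n = 2 × 73.95 + 8 × 78.3 = 774.3 kips.
Design strength φR_n = 0.75 × 774.3 = 581 kips.

581 kips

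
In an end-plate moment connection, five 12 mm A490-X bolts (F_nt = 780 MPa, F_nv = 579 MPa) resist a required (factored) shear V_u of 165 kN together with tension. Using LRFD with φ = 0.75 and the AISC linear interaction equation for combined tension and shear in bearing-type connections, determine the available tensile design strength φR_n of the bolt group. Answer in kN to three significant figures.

A_b = π·12²/4 = 113.1 mm²; f_rv = 165 × 1000 / (5 × 113.1) = 291.8 MPa.
F'_nt = 1.3 F_nt − (F_nt / φF_nv) f_rv = 1.3·780 − (780/(0.75·579))·291.8 = 489.9 MPa, capped at F_nt → F'_nt = 489.9 MPa.
R_n = F'_nt · A_b · n = 489.9 × 113.1 × 5 / 1000 = 277 kN.
Design strength φR_n = 0.75 × 277 = 208 kN.

208 kN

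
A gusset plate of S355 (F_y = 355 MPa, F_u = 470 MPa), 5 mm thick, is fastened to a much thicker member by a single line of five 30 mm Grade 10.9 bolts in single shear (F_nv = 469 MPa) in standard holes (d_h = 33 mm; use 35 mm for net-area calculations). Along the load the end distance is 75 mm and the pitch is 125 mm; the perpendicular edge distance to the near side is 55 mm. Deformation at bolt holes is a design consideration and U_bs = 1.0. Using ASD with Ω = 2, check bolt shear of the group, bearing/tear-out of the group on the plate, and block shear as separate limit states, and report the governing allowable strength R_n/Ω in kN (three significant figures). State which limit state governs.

Bolt shear: A_b = π·30²/4 = 706.9 mm²; R_n = 469 × 706.9 × 5 × 1 / 1000 = 1658 kN → 1658 / 2 = 829 kN.
Bearing: edge l_c = 58.5, r_n = 165 kN; interior l_c = 92, r_n = 169.2 kN; R_n = 165 + 4·169.2 = 841.8 kN → 421 kN.
Block shear: A_gv = 2875, A_nv = 2088, A_nt = 187.5 mm²; R_n = min(0.6F_uA_nv, 0.6F_yA_gv) + U_bs·F_u·A_nt = 676.8 kN → 338 kN.
Block shear governs: 338 kN.

338 kN (block shear governs)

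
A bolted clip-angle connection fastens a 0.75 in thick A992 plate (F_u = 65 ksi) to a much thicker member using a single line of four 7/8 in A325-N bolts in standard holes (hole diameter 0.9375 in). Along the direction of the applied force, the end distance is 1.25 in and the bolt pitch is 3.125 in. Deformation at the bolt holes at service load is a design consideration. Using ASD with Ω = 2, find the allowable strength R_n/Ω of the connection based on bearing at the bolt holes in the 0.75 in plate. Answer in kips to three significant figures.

176 kips

Per bolt r_n = 1.2 l_c t F_u ≤ 2.4 d t F_u; upper limit = 2.4 × 0.875 × 0.75 × 65 = 102.4 kips.
Edge bolt: l_c = 1.25 − 0.9375/2 = 0.7812 in → 1.2 × 0.7812 × 0.75 × 65 = 45.7 → r_n = 45.7 kips.
Interior bolts: l_c = 3.125 − 0.9375 = 2.188 in → 1.2 × 2.188 × 0.75 × 65 = 128 → r_n = 102.4 kips.
R_n = 1 × 45.7 + 3 × 102.4 = 352.8 kips.
Allowable strength R_n/Ω = 352.8 / 2 = 176 kips.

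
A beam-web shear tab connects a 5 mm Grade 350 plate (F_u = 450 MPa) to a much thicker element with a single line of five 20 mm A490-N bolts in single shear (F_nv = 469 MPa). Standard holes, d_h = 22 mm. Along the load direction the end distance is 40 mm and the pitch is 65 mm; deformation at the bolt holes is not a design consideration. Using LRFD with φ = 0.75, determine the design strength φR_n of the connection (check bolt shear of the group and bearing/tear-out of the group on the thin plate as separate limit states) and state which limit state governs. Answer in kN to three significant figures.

Bolt shear: A_b = π·20²/4 = 314.2 mm²; R_n = 469 × 314.2 × 5 × 1 / 1000 = 736.7 kN → 0.75 × 736.7 = 553 kN.
Bearing (1.5 l_c t F_u ≤ 3.0 d t F_u): upper limit = 3.0·20·5·450 / 1000 = 135 kN.
  Edge l_c = 40 − 22/2 = 29 → r_n = 97.88 kN; interior l_c = 65 − 22 = 43 → r_n = 135 kN.
  R_n,bearing = 1·97.88 + 4·135 = 637.9 kN → 0.75 × 637.9 = 478 kN.
Bearing governs: 478 kN.

478 kN (bearing governs)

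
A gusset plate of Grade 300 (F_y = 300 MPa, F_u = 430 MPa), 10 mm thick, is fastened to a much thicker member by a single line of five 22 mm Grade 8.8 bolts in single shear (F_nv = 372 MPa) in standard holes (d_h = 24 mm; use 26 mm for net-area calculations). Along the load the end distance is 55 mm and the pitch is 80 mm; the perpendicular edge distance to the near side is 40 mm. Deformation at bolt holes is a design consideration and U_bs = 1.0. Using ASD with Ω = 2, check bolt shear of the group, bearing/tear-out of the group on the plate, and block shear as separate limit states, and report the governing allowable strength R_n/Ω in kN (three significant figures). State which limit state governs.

Bolt shear: A_b = π·22²/4 = 380.1 mm²; R_n = 372 × 380.1 × 5 × 1 / 1000 = 707 kN → 707 / 2 = 354 kN.
Bearing: edge l_c = 43, r_n = 221.9 kN; interior l_c = 56, r_n = 227 kN; R_n = 221.9 + 4·227 = 1130 kN → 565 kN.
Block shear: A_gv = 3750, A_nv = 2580, A_nt = 270 mm²; R_n = min(0.6F_uA_nv, 0.6F_yA_gv) + U_bs·F_u·A_nt = 781.7 kN → 391 kN.
Bolt shear governs: 354 kN.

354 kN (bolt shear governs)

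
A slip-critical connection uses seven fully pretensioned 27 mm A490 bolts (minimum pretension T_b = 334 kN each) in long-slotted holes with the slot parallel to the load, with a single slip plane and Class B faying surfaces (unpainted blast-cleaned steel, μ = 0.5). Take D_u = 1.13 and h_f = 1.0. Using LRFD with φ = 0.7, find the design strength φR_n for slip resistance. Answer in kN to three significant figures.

925 kN

R_n = μ · D_u · h_f · T_b · n_s · n_b = 0.5 × 1.13 × 1.0 × 334 × 1 × 7 = 1321 kN.
Design strength φR_n = 0.7 × 1321 = 925 kN.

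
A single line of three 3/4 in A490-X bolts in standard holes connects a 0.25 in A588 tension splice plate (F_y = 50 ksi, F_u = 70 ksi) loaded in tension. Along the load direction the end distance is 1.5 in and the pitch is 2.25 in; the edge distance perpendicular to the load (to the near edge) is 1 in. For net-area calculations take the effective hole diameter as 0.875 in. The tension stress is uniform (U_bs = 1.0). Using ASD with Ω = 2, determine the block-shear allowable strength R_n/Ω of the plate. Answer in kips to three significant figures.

Shear plane L_v = 1.5 + 2·2.25 = 6 in; A_gv = 6 × 0.25 = 1.5 in².
A_nv = (6 − 2.5·0.875) × 0.25 = 0.9531 in².
A_nt = (1 − 0.5·0.875) × 0.25 = 0.1406 in².
0.6 F_u A_nv = 40.03 kips; 0.6 F_y A_gv = 45 kips → shear rupture governs the shear term.
R_n = 40.03 + 1.0 × 70 × 0.1406 = 49.88 kips.
Allowable strength R_n/Ω = 49.88 / 2 = 24.9 kips.

24.9 kips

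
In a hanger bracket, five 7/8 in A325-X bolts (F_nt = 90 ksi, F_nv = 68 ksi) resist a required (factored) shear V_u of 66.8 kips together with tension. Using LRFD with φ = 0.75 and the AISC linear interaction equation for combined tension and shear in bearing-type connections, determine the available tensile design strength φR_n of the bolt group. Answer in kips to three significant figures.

175 kips

A_b = π·0.875²/4 = 0.6013 in²; f_rv = 66.8 / (5 × 0.6013) = 22.22 ksi.
F'_nt = 1.3 F_nt − (F_nt / φF_nv) f_rv = 1.3·90 − (90/(0.75·68))·22.22 = 77.79 ksi, capped at F_nt → F'_nt = 77.79 ksi.
R_n = F'_nt · A_b · n = 77.79 × 0.6013 × 5 = 233.9 kips.
Design strength φR_n = 0.75 × 233.9 = 175 kips.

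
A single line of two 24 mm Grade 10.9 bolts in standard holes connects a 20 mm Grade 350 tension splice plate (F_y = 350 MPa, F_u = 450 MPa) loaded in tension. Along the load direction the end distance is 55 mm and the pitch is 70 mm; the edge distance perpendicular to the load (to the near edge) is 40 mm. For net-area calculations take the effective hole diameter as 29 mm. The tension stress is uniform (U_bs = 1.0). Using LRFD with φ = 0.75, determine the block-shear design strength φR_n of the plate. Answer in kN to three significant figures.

Shear plane L_v = 55 + 1·70 = 125 mm; A_gv = 125 × 20 = 2500 mm².
A_nv = (125 − 1.5·29) × 20 = 1630 mm².
A_nt = (40 − 0.5·29) × 20 = 510 mm².
0.6 F_u A_nv = 440.1 kN; 0.6 F_y A_gv = 525 kN → shear rupture governs the shear term.
R_n = 440.1 + 1.0 × 450 × 510 / 1000 = 669.6 kN.
Design strength φR_n = 0.75 × 669.6 = 502 kN.

502 kN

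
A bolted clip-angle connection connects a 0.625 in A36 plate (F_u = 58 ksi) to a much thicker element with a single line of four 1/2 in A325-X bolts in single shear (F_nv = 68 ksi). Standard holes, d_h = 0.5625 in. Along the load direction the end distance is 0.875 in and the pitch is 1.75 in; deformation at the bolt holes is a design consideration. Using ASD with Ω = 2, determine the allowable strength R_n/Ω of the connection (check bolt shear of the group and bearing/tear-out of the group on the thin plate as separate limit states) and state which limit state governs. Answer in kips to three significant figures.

26.7 kips (bolt shear governs)

Bolt shear: A_b = π·0.5²/4 = 0.1963 in²; R_n = 68 × 0.1963 × 4 × 1 = 53.41 kips → 53.41 / 2 = 26.7 kips.
Bearing (1.2 l_c t F_u ≤ 2.4 d t F_u): upper limit = 2.4·0.5·0.625·58 = 43.5 kips.
  Edge l_c = 0.875 − 0.5625/2 = 0.5938 → r_n = 25.83 kips; interior l_c = 1.75 − 0.5625 = 1.188 → r_n = 43.5 kips.
  R_n,bearing = 1·25.83 + 3·43.5 = 156.3 kips → 156.3 / 2 = 78.2 kips.
Bolt shear governs: 26.7 kips.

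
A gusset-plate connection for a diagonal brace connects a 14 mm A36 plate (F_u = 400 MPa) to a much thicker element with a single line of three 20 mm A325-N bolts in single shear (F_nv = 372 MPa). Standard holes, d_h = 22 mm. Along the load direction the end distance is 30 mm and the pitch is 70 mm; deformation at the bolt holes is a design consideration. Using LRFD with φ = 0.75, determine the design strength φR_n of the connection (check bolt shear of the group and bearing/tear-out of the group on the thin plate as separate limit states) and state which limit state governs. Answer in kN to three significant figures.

263 kN (bolt shear governs)

Bolt shear: A_b = π·20²/4 = 314.2 mm²; R_n = 372 × 314.2 × 3 × 1 / 1000 = 350.6 kN → 0.75 × 350.6 = 263 kN.
Bearing (1.2 l_c t F_u ≤ 2.4 d t F_u): upper limit = 2.4·20·14·400 / 1000 = 268.8 kN.
  Edge l_c = 30 − 22/2 = 19 → r_n = 127.7 kN; interior l_c = 70 − 22 = 48 → r_n = 268.8 kN.
  R_n,bearing = 1·127.7 + 2·268.8 = 665.3 kN → 0.75 × 665.3 = 499 kN.
Bolt shear governs: 263 kN.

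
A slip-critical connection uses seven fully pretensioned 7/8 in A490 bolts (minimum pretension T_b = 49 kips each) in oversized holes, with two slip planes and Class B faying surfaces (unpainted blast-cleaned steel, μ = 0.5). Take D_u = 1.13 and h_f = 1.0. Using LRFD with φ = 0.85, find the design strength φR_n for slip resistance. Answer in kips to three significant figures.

329 kips

R_n = μ · D_u · h_f · T_b · n_s · n_b = 0.5 × 1.13 × 1.0 × 49 × 2 × 7 = 387.6 kips.
Design strength φR_n = 0.85 × 387.6 = 329 kips.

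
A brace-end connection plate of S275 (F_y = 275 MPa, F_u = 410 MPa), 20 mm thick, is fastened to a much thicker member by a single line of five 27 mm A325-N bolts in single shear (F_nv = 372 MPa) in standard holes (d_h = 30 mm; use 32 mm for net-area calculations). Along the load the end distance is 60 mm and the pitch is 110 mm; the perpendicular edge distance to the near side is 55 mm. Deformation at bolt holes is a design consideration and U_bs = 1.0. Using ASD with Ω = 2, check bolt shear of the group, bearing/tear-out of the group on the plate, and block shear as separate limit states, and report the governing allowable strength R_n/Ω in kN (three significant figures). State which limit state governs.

Bolt shear: A_b = π·27²/4 = 572.6 mm²; R_n = 372 × 572.6 × 5 × 1 / 1000 = 1065 kN → 1065 / 2 = 532 kN.
Bearing: edge l_c = 45, r_n = 442.8 kN; interior l_c = 80, r_n = 531.4 kN; R_n = 442.8 + 4·531.4 = 2568 kN → 1280 kN.
Block shear: A_gv = 10000, A_nv = 7120, A_nt = 780 mm²; R_n = min(0.6F_uA_nv, 0.6F_yA_gv) + U_bs·F_u·A_nt = 1970 kN → 985 kN.
Bolt shear governs: 532 kN.

532 kN (bolt shear governs)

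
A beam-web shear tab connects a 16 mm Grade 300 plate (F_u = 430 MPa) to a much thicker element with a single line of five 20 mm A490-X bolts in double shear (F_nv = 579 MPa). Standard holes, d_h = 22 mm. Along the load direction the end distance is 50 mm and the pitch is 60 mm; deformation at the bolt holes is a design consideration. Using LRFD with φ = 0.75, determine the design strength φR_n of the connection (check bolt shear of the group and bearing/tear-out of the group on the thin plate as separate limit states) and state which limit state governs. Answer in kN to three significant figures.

1180 kN (bearing governs)

Bolt shear: A_b = π·20²/4 = 314.2 mm²; R_n = 579 × 314.2 × 5 × 2 / 1000 = 1819 kN → 0.75 × 1819 = 1360 kN.
Bearing (1.2 l_c t F_u ≤ 2.4 d t F_u): upper limit = 2.4·20·16·430 / 1000 = 330.2 kN.
  Edge l_c = 50 − 22/2 = 39 → r_n = 322 kN; interior l_c = 60 − 22 = 38 → r_n = 313.7 kN.
  R_n,bearing = 1·322 + 4·313.7 = 1577 kN → 0.75 × 1577 = 1180 kN.
Bearing governs: 1180 kN.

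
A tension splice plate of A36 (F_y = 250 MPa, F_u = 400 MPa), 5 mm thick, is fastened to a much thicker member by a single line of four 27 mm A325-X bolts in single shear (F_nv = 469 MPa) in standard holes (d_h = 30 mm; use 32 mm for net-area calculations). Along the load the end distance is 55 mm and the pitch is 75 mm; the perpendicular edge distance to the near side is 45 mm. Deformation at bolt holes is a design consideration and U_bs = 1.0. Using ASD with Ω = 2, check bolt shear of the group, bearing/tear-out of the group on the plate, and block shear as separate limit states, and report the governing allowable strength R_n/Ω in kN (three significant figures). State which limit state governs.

Bolt shear: A_b = π·27²/4 = 572.6 mm²; R_n = 469 × 572.6 × 4 × 1 / 1000 = 1074 kN → 1074 / 2 = 537 kN.
Bearing: edge l_c = 40, r_n = 96 kN; interior l_c = 45, r_n = 108 kN; R_n = 96 + 3·108 = 420 kN → 210 kN.
Block shear: A_gv = 1400, A_nv = 840, A_nt = 145 mm²; R_n = min(0.6F_uA_nv, 0.6F_yA_gv) + U_bs·F_u·A_nt = 259.6 kN → 130 kN.
Block shear governs: 130 kN.

130 kN (block shear governs)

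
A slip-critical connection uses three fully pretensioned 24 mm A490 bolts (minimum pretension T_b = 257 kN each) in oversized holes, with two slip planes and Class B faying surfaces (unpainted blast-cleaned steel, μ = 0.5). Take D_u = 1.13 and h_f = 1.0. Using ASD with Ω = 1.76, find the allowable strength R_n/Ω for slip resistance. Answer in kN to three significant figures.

R_n = μ · D_u · h_f · T_b · n_s · n_b = 0.5 × 1.13 × 1.0 × 257 × 2 × 3 = 871.2 kN.
Allowable strength R_n/Ω = 871.2 / 1.76 = 495 kN.

495 kN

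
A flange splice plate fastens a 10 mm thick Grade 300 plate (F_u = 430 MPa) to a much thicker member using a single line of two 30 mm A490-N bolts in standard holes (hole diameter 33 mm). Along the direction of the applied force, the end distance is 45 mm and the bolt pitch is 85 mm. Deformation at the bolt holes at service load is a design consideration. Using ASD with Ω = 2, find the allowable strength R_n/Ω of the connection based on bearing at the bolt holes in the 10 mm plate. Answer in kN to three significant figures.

Per bolt r_n = 1.2 l_c t F_u ≤ 2.4 d t F_u; upper limit = 2.4 × 30 × 10 × 430 / 1000 = 309.6 kN.
Edge bolt: l_c = 45 − 33/2 = 28.5 mm → 1.2 × 28.5 × 10 × 430 / 1000 = 147.1 → r_n = 147.1 kN.
Interior bolts: l_c = 85 − 33 = 52 mm → 1.2 × 52 × 10 × 430 / 1000 = 268.3 → r_n = 268.3 kN.
R_n = 1 × 147.1 + 1 × 268.3 = 415.4 kN.
Allowable strength R_n/Ω = 415.4 / 2 = 208 kN.

208 kN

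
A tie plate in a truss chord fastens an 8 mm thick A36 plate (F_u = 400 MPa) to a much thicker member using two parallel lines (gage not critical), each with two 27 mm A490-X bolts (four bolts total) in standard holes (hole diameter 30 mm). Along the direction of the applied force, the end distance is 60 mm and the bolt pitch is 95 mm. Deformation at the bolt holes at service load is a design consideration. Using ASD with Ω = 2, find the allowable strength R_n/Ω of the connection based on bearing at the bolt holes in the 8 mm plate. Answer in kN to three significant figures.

380 kN

Per bolt r_n = 1.2 l_c t F_u ≤ 2.4 d t F_u; upper limit = 2.4 × 27 × 8 × 400 / 1000 = 207.4 kN.
Edge bolt: l_c = 60 − 30/2 = 45 mm → 1.2 × 45 × 8 × 400 / 1000 = 172.8 → r_n = 172.8 kN.
Interior bolts: l_c = 95 − 30 = 65 mm → 1.2 × 65 × 8 × 400 / 1000 = 249.6 → r_n = 207.4 kN.
R_n = 2 × 172.8 + 2 × 207.4 = 760.3 kN.
Allowable strength R_n/Ω = 760.3 / 2 = 380 kN.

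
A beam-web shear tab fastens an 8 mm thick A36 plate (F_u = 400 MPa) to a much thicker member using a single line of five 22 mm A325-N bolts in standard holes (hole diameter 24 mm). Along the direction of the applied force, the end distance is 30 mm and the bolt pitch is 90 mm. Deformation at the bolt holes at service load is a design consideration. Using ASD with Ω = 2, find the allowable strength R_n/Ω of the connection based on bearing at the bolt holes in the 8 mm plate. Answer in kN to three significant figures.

Per bolt r_n = 1.2 l_c t F_u ≤ 2.4 d t F_u; upper limit = 2.4 × 22 × 8 × 400 / 1000 = 169 kN.
Edge bolt: l_c = 30 − 24/2 = 18 mm → 1.2 × 18 × 8 × 400 / 1000 = 69.12 → r_n = 69.12 kN.
Interior bolts: l_c = 90 − 24 = 66 mm → 1.2 × 66 × 8 × 400 / 1000 = 253.4 → r_n = 169 kN.
R_n = 1 × 69.12 + 4 × 169 = 745 kN.
Allowable strength R_n/Ω = 745 / 2 = 372 kN.

372 kN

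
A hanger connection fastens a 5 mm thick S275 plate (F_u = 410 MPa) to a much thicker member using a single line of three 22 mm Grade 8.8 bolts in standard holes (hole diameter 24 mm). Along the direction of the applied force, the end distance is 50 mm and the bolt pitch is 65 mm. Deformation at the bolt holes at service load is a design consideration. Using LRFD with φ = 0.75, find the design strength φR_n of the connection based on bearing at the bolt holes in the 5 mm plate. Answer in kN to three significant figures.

Per bolt r_n = 1.2 l_c t F_u ≤ 2.4 d t F_u; upper limit = 2.4 × 22 × 5 × 410 / 1000 = 108.2 kN.
Edge bolt: l_c = 50 − 24/2 = 38 mm → 1.2 × 38 × 5 × 410 / 1000 = 93.48 → r_n = 93.48 kN.
Interior bolts: l_c = 65 − 24 = 41 mm → 1.2 × 41 × 5 × 410 / 1000 = 100.9 → r_n = 100.9 kN.
R_n = 1 × 93.48 + 2 × 100.9 = 295.2 kN.
Design strength φR_n = 0.75 × 295.2 = 221 kN.

221 kN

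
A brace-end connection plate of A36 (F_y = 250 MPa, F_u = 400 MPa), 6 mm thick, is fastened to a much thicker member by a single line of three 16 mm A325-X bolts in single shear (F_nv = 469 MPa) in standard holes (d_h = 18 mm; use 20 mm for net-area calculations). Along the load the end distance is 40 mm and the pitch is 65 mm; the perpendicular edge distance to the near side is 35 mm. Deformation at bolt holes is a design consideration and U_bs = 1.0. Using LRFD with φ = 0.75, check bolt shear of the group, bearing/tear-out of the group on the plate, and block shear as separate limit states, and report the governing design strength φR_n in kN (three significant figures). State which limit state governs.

Bolt shear: A_b = π·16²/4 = 201.1 mm²; R_n = 469 × 201.1 × 3 × 1 / 1000 = 282.9 kN → 0.75 × 282.9 = 212 kN.
Bearing: edge l_c = 31, r_n = 89.28 kN; interior l_c = 47, r_n = 92.16 kN; R_n = 89.28 + 2·92.16 = 273.6 kN → 205 kN.
Block shear: A_gv = 1020, A_nv = 720, A_nt = 150 mm²; R_n = min(0.6F_uA_nv, 0.6F_yA_gv) + U_bs·F_u·A_nt = 213 kN → 160 kN.
Block shear governs: 160 kN.

160 kN (block shear governs)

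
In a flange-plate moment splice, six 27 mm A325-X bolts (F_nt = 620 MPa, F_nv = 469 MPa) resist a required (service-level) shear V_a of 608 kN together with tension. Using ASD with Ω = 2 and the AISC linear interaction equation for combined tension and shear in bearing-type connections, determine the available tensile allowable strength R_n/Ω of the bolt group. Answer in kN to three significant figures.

581 kN

A_b = π·27²/4 = 572.6 mm²; f_rv = 608 × 1000 / (6 × 572.6) = 177 MPa.
F'_nt = 1.3 F_nt − (Ω F_nt / F_nv) f_rv = 1.3·620 − (2·620/469)·177 = 338.1 MPa, capped at F_nt → F'_nt = 338.1 MPa.
R_n = F'_nt · A_b · n = 338.1 × 572.6 × 6 / 1000 = 1161 kN.
Allowable strength R_n/Ω = 1161 / 2 = 581 kN.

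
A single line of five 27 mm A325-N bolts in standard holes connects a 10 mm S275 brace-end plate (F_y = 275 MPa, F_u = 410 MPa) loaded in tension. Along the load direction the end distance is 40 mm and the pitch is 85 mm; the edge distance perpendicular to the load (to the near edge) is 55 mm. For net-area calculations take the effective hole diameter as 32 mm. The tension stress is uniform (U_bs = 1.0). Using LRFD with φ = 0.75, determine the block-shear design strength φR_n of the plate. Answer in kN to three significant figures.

555 kN

Shear plane L_v = 40 + 4·85 = 380 mm; A_gv = 380 × 10 = 3800 mm².
A_nv = (380 − 4.5·32) × 10 = 2360 mm².
A_nt = (55 − 0.5·32) × 10 = 390 mm².
0.6 F_u A_nv = 580.6 kN; 0.6 F_y A_gv = 627 kN → shear rupture governs the shear term.
R_n = 580.6 + 1.0 × 410 × 390 / 1000 = 740.5 kN.
Design strength φR_n = 0.75 × 740.5 = 555 kN.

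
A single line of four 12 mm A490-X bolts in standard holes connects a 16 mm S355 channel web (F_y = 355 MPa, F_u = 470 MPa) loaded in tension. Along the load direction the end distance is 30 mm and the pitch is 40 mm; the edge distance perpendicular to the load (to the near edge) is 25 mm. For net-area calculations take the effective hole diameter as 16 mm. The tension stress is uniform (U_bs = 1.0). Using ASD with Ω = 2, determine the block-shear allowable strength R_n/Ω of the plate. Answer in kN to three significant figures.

Shear plane L_v = 30 + 3·40 = 150 mm; A_gv = 150 × 16 = 2400 mm².
A_nv = (150 − 3.5·16) × 16 = 1504 mm².
A_nt = (25 − 0.5·16) × 16 = 272 mm².
0.6 F_u A_nv = 424.1 kN; 0.6 F_y A_gv = 511.2 kN → shear rupture governs the shear term.
R_n = 424.1 + 1.0 × 470 × 272 / 1000 = 552 kN.
Allowable strength R_n/Ω = 552 / 2 = 276 kN.

276 kN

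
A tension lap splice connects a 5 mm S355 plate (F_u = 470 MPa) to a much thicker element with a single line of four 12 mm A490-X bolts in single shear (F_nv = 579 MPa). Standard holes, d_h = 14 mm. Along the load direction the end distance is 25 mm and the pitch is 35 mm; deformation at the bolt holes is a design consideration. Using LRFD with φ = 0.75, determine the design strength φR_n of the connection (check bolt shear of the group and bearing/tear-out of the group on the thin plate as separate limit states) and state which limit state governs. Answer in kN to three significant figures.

171 kN (bearing governs)

Bolt shear: A_b = π·12²/4 = 113.1 mm²; R_n = 579 × 113.1 × 4 × 1 / 1000 = 261.9 kN → 0.75 × 261.9 = 196 kN.
Bearing (1.2 l_c t F_u ≤ 2.4 d t F_u): upper limit = 2.4·12·5·470 / 1000 = 67.68 kN.
  Edge l_c = 25 − 14/2 = 18 → r_n = 50.76 kN; interior l_c = 35 − 14 = 21 → r_n = 59.22 kN.
  R_n,bearing = 1·50.76 + 3·59.22 = 228.4 kN → 0.75 × 228.4 = 171 kN.
Bearing governs: 171 kN.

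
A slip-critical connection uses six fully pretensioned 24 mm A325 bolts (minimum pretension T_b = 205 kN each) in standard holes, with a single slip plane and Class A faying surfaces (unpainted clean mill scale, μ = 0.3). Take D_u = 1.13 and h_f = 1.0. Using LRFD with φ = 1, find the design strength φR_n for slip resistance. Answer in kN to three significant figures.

417 kN

R_n = μ · D_u · h_f · T_b · n_s · n_b = 0.3 × 1.13 × 1.0 × 205 × 1 × 6 = 417 kN.
Design strength φR_n = 1 × 417 = 417 kN.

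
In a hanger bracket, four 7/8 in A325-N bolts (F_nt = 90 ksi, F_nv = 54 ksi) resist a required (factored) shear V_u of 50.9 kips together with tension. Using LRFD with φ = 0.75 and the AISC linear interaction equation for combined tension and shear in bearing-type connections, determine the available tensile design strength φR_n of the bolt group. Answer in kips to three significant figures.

A_b = π·0.875²/4 = 0.6013 in²; f_rv = 50.9 / (4 × 0.6013) = 21.16 ksi.
F'_nt = 1.3 F_nt − (F_nt / φF_nv) f_rv = 1.3·90 − (90/(0.75·54))·21.16 = 69.97 ksi, capped at F_nt → F'_nt = 69.97 ksi.
R_n = F'_nt · A_b · n = 69.97 × 0.6013 × 4 = 168.3 kips.
Design strength φR_n = 0.75 × 168.3 = 126 kips.

126 kips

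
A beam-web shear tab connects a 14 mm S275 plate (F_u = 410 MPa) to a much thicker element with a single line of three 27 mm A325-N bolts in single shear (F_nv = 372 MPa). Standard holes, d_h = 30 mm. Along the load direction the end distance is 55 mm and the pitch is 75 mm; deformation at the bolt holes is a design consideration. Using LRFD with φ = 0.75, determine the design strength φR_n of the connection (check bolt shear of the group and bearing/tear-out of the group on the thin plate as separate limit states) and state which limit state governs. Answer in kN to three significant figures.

Bolt shear: A_b = π·27²/4 = 572.6 mm²; R_n = 372 × 572.6 × 3 × 1 / 1000 = 639 kN → 0.75 × 639 = 479 kN.
Bearing (1.2 l_c t F_u ≤ 2.4 d t F_u): upper limit = 2.4·27·14·410 / 1000 = 372 kN.
  Edge l_c = 55 − 30/2 = 40 → r_n = 275.5 kN; interior l_c = 75 − 30 = 45 → r_n = 310 kN.
  R_n,bearing = 1·275.5 + 2·310 = 895.4 kN → 0.75 × 895.4 = 672 kN.
Bolt shear governs: 479 kN.

479 kN (bolt shear governs)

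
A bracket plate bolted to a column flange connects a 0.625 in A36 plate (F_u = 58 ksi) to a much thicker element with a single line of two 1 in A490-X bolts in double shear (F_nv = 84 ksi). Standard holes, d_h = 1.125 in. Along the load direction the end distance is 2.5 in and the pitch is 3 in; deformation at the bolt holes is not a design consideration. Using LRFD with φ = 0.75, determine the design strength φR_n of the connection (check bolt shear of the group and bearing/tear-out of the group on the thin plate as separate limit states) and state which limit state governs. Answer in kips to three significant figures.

Bolt shear: A_b = π·1²/4 = 0.7854 in²; R_n = 84 × 0.7854 × 2 × 2 = 263.9 kips → 0.75 × 263.9 = 198 kips.
Bearing (1.5 l_c t F_u ≤ 3.0 d t F_u): upper limit = 3.0·1·0.625·58 = 108.8 kips.
  Edge l_c = 2.5 − 1.125/2 = 1.938 → r_n = 105.4 kips; interior l_c = 3 − 1.125 = 1.875 → r_n = 102 kips.
  R_n,bearing = 1·105.4 + 1·102 = 207.3 kips → 0.75 × 207.3 = 155 kips.
Bearing governs: 155 kips.

155 kips (bearing governs)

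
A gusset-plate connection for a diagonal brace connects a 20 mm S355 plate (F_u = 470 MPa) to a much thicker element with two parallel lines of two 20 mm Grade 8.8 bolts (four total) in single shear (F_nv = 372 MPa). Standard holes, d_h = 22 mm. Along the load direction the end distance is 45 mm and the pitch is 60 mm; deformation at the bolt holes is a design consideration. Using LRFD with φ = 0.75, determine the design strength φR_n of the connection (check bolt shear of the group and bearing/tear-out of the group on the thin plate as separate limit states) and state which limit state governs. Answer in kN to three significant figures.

351 kN (bolt shear governs)

Bolt shear: A_b = π·20²/4 = 314.2 mm²; R_n = 372 × 314.2 × 4 × 1 / 1000 = 467.5 kN → 0.75 × 467.5 = 351 kN.
Bearing (1.2 l_c t F_u ≤ 2.4 d t F_u): upper limit = 2.4·20·20·470 / 1000 = 451.2 kN.
  Edge l_c = 45 − 22/2 = 34 → r_n = 383.5 kN; interior l_c = 60 − 22 = 38 → r_n = 428.6 kN.
  R_n,bearing = 2·383.5 + 2·428.6 = 1624 kN → 0.75 × 1624 = 1220 kN.
Bolt shear governs: 351 kN.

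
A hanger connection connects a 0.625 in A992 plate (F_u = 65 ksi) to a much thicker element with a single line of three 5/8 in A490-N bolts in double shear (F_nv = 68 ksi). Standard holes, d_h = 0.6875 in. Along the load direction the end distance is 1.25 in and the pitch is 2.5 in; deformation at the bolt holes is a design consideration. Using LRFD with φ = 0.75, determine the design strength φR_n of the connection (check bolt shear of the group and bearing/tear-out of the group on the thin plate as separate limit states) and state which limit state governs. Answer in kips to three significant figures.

Bolt shear: A_b = π·0.625²/4 = 0.3068 in²; R_n = 68 × 0.3068 × 3 × 2 = 125.2 kips → 0.75 × 125.2 = 93.9 kips.
Bearing (1.2 l_c t F_u ≤ 2.4 d t F_u): upper limit = 2.4·0.625·0.625·65 = 60.94 kips.
  Edge l_c = 1.25 − 0.6875/2 = 0.9062 → r_n = 44.18 kips; interior l_c = 2.5 − 0.6875 = 1.812 → r_n = 60.94 kips.
  R_n,bearing = 1·44.18 + 2·60.94 = 166.1 kips → 0.75 × 166.1 = 125 kips.
Bolt shear governs: 93.9 kips.

93.9 kips (bolt shear governs)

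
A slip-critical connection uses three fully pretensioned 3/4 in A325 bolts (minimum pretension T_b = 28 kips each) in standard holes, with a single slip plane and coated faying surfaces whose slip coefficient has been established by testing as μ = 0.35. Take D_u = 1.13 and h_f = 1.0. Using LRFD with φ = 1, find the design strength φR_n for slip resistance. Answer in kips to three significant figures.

R_n = μ · D_u · h_f · T_b · n_s · n_b = 0.35 × 1.13 × 1.0 × 28 × 1 × 3 = 33.22 kips.
Design strength φR_n = 1 × 33.22 = 33.2 kips.

33.2 kips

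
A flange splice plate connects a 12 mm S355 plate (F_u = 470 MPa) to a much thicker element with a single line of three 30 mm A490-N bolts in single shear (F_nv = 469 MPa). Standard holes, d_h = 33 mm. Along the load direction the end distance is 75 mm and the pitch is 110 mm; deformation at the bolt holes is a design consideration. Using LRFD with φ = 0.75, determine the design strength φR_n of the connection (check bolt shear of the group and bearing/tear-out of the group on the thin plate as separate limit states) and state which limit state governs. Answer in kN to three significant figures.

746 kN (bolt shear governs)

Bolt shear: A_b = π·30²/4 = 706.9 mm²; R_n = 469 × 706.9 × 3 × 1 / 1000 = 994.5 kN → 0.75 × 994.5 = 746 kN.
Bearing (1.2 l_c t F_u ≤ 2.4 d t F_u): upper limit = 2.4·30·12·470 / 1000 = 406.1 kN.
  Edge l_c = 75 − 33/2 = 58.5 → r_n = 395.9 kN; interior l_c = 110 − 33 = 77 → r_n = 406.1 kN.
  R_n,bearing = 1·395.9 + 2·406.1 = 1208 kN → 0.75 × 1208 = 906 kN.
Bolt shear governs: 746 kN.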